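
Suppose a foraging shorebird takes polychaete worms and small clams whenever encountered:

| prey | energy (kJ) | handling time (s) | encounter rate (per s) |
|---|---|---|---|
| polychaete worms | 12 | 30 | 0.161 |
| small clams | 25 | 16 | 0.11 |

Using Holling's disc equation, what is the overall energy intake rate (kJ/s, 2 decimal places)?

0.62 kJ/s

R = (0.161×12 + 0.11×25) / (1 + 0.161×30 + 0.11×16) = 4.682/7.59 = 0.6169 kJ/s.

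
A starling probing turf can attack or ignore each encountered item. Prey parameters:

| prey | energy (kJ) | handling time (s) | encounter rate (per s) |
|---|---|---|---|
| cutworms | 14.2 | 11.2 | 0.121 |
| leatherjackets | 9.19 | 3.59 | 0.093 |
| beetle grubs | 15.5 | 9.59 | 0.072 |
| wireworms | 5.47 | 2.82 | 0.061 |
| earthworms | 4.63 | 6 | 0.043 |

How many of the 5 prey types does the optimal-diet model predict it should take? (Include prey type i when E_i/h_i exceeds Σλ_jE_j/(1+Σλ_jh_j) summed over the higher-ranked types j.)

4

Rank by E/h (kJ/s): leatherjackets 2.56, wireworms 1.94, beetle grubs 1.62, cutworms 1.27, earthworms 0.772. Include each in turn until the next type's E/h falls below the running intake rate.
Rate on top 1: 0.6407. wireworms: 1.94 > 0.6407 → include.
Rate on top 2: 0.7891. beetle grubs: 1.62 > 0.7891 → include.
Rate on top 3: 1.049. cutworms: 1.27 > 1.049 → include.
Rate on top 4: 1.133. earthworms: 0.772 < 1.133 → exclude; stop.
Optimal diet: leatherjackets, wireworms, beetle grubs, cutworms — 4 of 5 types.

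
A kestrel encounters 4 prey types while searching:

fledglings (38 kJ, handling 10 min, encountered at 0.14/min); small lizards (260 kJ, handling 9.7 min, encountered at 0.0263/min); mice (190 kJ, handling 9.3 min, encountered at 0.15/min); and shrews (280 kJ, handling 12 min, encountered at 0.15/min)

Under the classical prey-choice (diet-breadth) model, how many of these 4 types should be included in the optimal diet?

3

Rank by E/h (kJ/min): small lizards 26.8, shrews 23.3, mice 20.4, fledglings 3.8. Include each in turn until the next type's E/h falls below the running intake rate.
Rate on top 1: 5.448. shrews: 23.3 > 5.448 → include.
Rate on top 2: 15.99. mice: 20.4 > 15.99 → include.
Rate on top 3: 17.38. fledglings: 3.8 < 17.38 → exclude; stop.
Optimal diet: small lizards, shrews, mice — 3 of 4 types.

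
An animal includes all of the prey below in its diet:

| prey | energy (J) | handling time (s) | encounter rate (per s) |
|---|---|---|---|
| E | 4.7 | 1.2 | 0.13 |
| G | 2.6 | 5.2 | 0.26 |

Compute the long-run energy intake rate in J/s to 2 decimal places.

0.51 J/s

R = (0.13×4.7 + 0.26×2.6) / (1 + 0.13×1.2 + 0.26×5.2) = 1.287/2.508 = 0.5132 J/s.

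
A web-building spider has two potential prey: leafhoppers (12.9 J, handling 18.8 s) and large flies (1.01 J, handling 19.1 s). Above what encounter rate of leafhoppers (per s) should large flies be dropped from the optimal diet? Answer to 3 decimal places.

At the threshold, the rate on leafhoppers alone equals the profitability of large flies: λ·12.9/(1 + λ·18.8) = 1.01/19.1 = 0.05288.
Rearranging, λ(12.9 − 0.05288×18.8) = 0.05288, so λ = 0.05288/11.91 = 0.004441 per s.

0.004 per s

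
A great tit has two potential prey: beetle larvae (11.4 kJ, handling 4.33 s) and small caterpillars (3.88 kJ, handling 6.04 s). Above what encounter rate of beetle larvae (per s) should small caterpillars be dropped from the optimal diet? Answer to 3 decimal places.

0.075 per s

The zero-one rule: include small caterpillars iff E₂/h₂ > λE₁/(1+λh₁). Equality gives the switch point.
λE₁h₂ = E₂ + λE₂h₁ ⇒ λ = E₂/(E₁h₂ − E₂h₁) = 3.88/(68.86 − 16.8) = 0.07454 per s.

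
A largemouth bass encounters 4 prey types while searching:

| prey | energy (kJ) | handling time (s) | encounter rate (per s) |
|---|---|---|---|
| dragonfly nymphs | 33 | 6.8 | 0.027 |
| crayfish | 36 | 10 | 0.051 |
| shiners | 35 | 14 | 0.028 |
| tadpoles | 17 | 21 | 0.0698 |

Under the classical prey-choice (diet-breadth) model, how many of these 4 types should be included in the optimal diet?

3

Rank by E/h (kJ/s): dragonfly nymphs 4.85, crayfish 3.6, shiners 2.5, tadpoles 0.81. Include each in turn until the next type's E/h falls below the running intake rate.
Rate on top 1: 0.7528. crayfish: 3.6 > 0.7528 → include.
Rate on top 2: 1.61. shiners: 2.5 > 1.61 → include.
Rate on top 3: 1.777. tadpoles: 0.81 < 1.777 → exclude; stop.
Optimal diet: dragonfly nymphs, crayfish, shiners — 3 of 4 types.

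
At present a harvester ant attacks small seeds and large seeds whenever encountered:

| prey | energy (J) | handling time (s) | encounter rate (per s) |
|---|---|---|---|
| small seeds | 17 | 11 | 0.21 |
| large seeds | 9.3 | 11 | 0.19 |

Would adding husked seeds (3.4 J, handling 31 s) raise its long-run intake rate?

On small seeds and large seeds alone, R = ΣλE/(1+Σλh) = 5.337/5.4 = 0.9883 J/s.
Profitability of husked seeds: 3.4/31 = 0.1097 J/s.
0.1097 < 0.9883, so adding husked seeds would lower the average — exclude it.

No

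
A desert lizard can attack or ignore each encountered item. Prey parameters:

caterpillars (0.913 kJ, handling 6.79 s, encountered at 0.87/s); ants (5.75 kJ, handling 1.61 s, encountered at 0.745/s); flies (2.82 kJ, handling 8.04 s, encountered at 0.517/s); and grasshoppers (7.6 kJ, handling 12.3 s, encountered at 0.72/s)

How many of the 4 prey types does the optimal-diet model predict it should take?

Rank by E/h (kJ/s): ants 3.57, grasshoppers 0.618, flies 0.351, caterpillars 0.134. Include each in turn until the next type's E/h falls below the running intake rate.
Rate on top 1: 1.948. grasshoppers: 0.618 < 1.948 → exclude; stop.
Optimal diet: ants — 1 of 4 types.

1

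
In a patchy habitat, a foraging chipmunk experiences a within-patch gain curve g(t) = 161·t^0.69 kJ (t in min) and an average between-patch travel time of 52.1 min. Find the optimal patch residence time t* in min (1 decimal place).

116.0 min

Optimal t* satisfies g'(t*) = g(t*)/(T + t*).
g'(t) = 0.69·161·t^-0.31. Setting 0.69·161·t^-0.31 = 161·t^0.69/(52.1+t) gives 0.69(52.1+t) = t, so 0.31·t = 0.69×52.1.
t* = 0.69×52.1/0.31 = 116 min.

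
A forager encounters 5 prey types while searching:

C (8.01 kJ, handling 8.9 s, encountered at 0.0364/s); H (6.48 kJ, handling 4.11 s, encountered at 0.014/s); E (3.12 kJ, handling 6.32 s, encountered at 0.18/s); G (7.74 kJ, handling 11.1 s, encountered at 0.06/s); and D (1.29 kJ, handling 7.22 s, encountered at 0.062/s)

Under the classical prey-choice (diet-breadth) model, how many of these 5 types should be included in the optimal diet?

E/h in descending order: H 1.58, C 0.9, G 0.697, E 0.494, D 0.179 kJ/s. The optimal diet is the largest prefix of this list for which every included type satisfies E_i/h_i > R on the types above it.
Rate on top 1: 0.08578. C: 0.9 > 0.08578 → include.
Rate on top 2: 0.2767. G: 0.697 > 0.2767 → include.
Rate on top 3: 0.4135. E: 0.494 > 0.4135 → include.
Rate on top 4: 0.4421. D: 0.179 < 0.4421 → exclude; stop.
Optimal diet: H, C, G, E — 4 of 5 types.

4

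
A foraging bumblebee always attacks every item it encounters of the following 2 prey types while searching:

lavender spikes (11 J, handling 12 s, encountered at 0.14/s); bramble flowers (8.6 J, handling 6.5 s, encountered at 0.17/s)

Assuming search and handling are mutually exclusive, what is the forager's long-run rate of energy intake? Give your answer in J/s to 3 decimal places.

R = (0.14×11 + 0.17×8.6) / (1 + 0.14×12 + 0.17×6.5) = 3.002/3.785 = 0.7931 J/s.

0.793 J/s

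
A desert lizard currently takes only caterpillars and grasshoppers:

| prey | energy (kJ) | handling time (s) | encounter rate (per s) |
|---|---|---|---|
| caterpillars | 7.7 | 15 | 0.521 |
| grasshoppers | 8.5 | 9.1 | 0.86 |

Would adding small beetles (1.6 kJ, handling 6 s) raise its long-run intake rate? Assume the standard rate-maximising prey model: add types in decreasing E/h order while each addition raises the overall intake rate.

No

On caterpillars and grasshoppers alone, R = ΣλE/(1+Σλh) = 11.32/16.64 = 0.6803 kJ/s.
Profitability of small beetles: 1.6/6 = 0.2667 kJ/s.
Since 0.2667 < R, time spent handling small beetles is better spent searching.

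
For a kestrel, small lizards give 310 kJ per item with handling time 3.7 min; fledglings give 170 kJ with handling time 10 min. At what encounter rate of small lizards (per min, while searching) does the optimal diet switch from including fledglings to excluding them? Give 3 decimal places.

Drop fledglings once their profitability E₂/h₂ falls below the rate achievable on small lizards alone: E₂/h₂ = λE₁/(1 + λh₁).
Solve for λ: λE₁h₂ = E₂(1 + λh₁) → λ(E₁h₂ − E₂h₁) = E₂ → λ = E₂/(E₁h₂ − E₂h₁).
λ = 170/(310×10 − 170×3.7) = 170/2471 = 0.0688 per min.

0.069 per min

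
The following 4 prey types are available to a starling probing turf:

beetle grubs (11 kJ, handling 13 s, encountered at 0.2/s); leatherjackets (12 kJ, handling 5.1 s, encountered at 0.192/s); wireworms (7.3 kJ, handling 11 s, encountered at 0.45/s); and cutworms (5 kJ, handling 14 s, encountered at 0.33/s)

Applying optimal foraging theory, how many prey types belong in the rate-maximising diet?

Rank by E/h (kJ/s): leatherjackets 2.35, beetle grubs 0.846, wireworms 0.664, cutworms 0.357. Include each in turn until the next type's E/h falls below the running intake rate.
Rate on top 1: 1.164. beetle grubs: 0.846 < 1.164 → exclude; stop.
Optimal diet: leatherjackets — 1 of 4 types.

1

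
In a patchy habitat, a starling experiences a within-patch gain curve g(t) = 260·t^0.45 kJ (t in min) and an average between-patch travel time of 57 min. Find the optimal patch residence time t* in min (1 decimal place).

Optimal t* satisfies g'(t*) = g(t*)/(T + t*).
g'(t) = 0.45·260·t^-0.55. Setting 0.45·260·t^-0.55 = 260·t^0.45/(57+t) gives 0.45(57+t) = t, so 0.55·t = 0.45×57.
t* = 0.45×57/0.55 = 46.64 min.

46.6 min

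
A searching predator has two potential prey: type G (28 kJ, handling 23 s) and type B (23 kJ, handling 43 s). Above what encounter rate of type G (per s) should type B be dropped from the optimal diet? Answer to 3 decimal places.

0.034 per s

At the threshold, the rate on type G alone equals the profitability of type B: λ·28/(1 + λ·23) = 23/43 = 0.5349.
Rearranging, λ(28 − 0.5349×23) = 0.5349, so λ = 0.5349/15.7 = 0.03407 per s.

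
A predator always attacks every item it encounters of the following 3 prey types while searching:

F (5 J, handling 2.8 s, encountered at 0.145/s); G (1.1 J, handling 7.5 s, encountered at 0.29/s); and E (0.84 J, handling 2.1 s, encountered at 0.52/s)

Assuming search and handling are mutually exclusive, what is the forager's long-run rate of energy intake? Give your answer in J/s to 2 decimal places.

R = (0.145×5 + 0.29×1.1 + 0.52×0.84) / (1 + 0.145×2.8 + 0.29×7.5 + 0.52×2.1) = 1.481/4.673 = 0.3169 J/s.

0.32 J/s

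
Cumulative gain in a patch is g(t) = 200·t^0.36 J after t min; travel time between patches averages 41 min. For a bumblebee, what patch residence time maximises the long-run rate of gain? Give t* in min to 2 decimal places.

By the marginal value theorem, leave when the instantaneous gain rate g'(t) equals the habitat-wide average g(t)/(T + t).
g'(t) = 0.36·200·t^-0.64. Setting 0.36·200·t^-0.64 = 200·t^0.36/(41+t) gives 0.36(41+t) = t, so 0.64·t = 0.36×41.
t* = 0.36×41/0.64 = 23.06 min.

23.06 min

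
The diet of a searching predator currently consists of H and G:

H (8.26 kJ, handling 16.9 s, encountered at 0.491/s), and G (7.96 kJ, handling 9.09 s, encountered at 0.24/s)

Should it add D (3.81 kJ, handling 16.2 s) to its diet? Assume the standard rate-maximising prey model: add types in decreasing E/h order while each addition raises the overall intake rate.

Current rate: (0.491×8.26 + 0.24×7.96)/(1 + 0.491×16.9 + 0.24×9.09) = 0.5197 kJ/s.
Profitability of D: 3.81/16.2 = 0.2352 kJ/s.
Since 0.2352 < R, time spent handling D is better spent searching.

No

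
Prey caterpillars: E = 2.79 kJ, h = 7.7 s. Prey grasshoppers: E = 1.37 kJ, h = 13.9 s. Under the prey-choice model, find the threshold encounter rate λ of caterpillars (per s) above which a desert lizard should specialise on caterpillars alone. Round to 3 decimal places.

At the threshold, the rate on caterpillars alone equals the profitability of grasshoppers: λ·2.79/(1 + λ·7.7) = 1.37/13.9 = 0.09856.
Rearranging, λ(2.79 − 0.09856×7.7) = 0.09856, so λ = 0.09856/2.031 = 0.04853 per s.

0.049 per s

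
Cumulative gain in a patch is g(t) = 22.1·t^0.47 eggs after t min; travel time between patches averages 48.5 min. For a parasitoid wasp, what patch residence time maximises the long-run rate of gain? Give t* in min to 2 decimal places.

43.01 min

Maximise g(t)/(T+t): set derivative to zero → g'(t)(T+t) = g(t).
g'(t) = 0.47·22.1·t^-0.53. Setting 0.47·22.1·t^-0.53 = 22.1·t^0.47/(48.5+t) gives 0.47(48.5+t) = t, so 0.53·t = 0.47×48.5.
t* = 0.47×48.5/0.53 = 43.01 min.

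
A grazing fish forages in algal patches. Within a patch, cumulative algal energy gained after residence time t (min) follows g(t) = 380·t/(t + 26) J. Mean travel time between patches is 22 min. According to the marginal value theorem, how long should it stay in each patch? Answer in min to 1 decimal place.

23.9 min

Optimal t* satisfies g'(t*) = g(t*)/(T + t*).
g'(t) = 380·26/(t + 26)². Setting 380·26/(t+26)² = 380t/[(t+26)(22+t)] gives 26(22+t) = t(t+26), so t² = 26×22 = 572.
t* = √572 = 23.92 min.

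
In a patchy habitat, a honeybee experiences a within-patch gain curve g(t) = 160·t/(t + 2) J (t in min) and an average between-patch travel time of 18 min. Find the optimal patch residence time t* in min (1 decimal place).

6.0 min

Maximise g(t)/(T+t): set derivative to zero → g'(t)(T+t) = g(t).
g'(t) = 160·2/(t + 2)². Setting 160·2/(t+2)² = 160t/[(t+2)(18+t)] gives 2(18+t) = t(t+2), so t² = 2×18 = 36.
t* = √36 = 6 min.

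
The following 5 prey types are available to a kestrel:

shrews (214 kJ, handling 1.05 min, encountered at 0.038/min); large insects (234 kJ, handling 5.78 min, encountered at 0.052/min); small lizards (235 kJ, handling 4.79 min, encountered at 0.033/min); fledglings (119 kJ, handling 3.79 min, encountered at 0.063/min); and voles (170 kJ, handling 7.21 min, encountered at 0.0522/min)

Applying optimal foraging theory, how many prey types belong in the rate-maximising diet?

5

E/h in descending order: shrews 204, small lizards 49.1, large insects 40.5, fledglings 31.4, voles 23.6 kJ/min. The optimal diet is the largest prefix of this list for which every included type satisfies E_i/h_i > R on the types above it.
Rate on top 1: 7.82. small lizards: 49.1 > 7.82 → include.
Rate on top 2: 13.26. large insects: 40.5 > 13.26 → include.
Rate on top 3: 18.72. fledglings: 31.4 > 18.72 → include.
Rate on top 4: 20.46. voles: 23.6 > 20.46 → include.
Optimal diet: shrews, small lizards, large insects, fledglings, voles — 5 of 5 types.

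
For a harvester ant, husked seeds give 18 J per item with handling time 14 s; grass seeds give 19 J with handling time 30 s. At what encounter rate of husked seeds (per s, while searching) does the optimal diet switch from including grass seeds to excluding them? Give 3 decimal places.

At the threshold, the rate on husked seeds alone equals the profitability of grass seeds: λ·18/(1 + λ·14) = 19/30 = 0.6333.
Rearranging, λ(18 − 0.6333×14) = 0.6333, so λ = 0.6333/9.133 = 0.06934 per s.

0.069 per s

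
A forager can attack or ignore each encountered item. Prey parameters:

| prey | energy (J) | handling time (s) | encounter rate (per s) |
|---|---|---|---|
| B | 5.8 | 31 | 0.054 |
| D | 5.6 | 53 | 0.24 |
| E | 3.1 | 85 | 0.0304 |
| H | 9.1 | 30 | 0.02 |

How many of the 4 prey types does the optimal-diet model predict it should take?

Rank by E/h (J/s): H 0.303, B 0.187, D 0.106, E 0.0365. Include each in turn until the next type's E/h falls below the running intake rate.
Rate on top 1: 0.1137. B: 0.187 > 0.1137 → include.
Rate on top 2: 0.1513. D: 0.106 < 0.1513 → exclude; stop.
Optimal diet: H, B — 2 of 4 types.

2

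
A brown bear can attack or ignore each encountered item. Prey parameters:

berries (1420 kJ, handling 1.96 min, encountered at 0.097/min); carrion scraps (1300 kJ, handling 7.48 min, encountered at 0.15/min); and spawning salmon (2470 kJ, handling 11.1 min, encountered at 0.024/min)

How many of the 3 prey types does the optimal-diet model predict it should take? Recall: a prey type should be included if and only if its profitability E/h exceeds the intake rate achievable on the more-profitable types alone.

3

E/h in descending order: berries 724, spawning salmon 223, carrion scraps 174 kJ/min. The optimal diet is the largest prefix of this list for which every included type satisfies E_i/h_i > R on the types above it.
Rate on top 1: 115.7. spawning salmon: 223 > 115.7 → include.
Rate on top 2: 135.3. carrion scraps: 174 > 135.3 → include.
Optimal diet: berries, spawning salmon, carrion scraps — 3 of 3 types.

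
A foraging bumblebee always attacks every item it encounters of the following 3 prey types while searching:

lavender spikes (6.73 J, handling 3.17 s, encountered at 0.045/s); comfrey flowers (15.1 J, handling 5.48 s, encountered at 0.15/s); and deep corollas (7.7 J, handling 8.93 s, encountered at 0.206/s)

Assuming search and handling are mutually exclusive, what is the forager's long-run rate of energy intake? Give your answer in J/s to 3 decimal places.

R = Σλ_iE_i / (1 + Σλ_ih_i)
Numerator: 0.045×6.73 + 0.15×15.1 + 0.206×7.7 = 4.154
Denominator: 1 + 0.045×3.17 + 0.15×5.48 + 0.206×8.93 = 3.804
R = 4.154/3.804 = 1.092 J/s

1.092 J/s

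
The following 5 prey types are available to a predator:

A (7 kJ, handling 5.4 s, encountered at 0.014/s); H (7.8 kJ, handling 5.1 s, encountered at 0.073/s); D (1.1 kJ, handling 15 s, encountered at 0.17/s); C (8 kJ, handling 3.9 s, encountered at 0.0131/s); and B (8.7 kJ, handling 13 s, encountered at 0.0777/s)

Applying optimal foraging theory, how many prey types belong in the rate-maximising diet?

E/h in descending order: C 2.05, H 1.53, A 1.3, B 0.669, D 0.0733 kJ/s. The optimal diet is the largest prefix of this list for which every included type satisfies E_i/h_i > R on the types above it.
Rate on top 1: 0.09971. H: 1.53 > 0.09971 → include.
Rate on top 2: 0.4737. A: 1.3 > 0.4737 → include.
Rate on top 3: 0.5151. B: 0.669 > 0.5151 → include.
Rate on top 4: 0.5772. D: 0.0733 < 0.5772 → exclude; stop.
Optimal diet: C, H, A, B — 4 of 5 types.

4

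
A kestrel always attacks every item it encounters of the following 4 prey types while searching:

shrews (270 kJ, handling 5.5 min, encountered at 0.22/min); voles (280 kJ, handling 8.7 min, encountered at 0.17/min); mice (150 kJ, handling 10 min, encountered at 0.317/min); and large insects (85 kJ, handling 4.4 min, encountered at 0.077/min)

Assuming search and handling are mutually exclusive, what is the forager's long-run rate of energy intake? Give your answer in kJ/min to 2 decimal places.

22.38 kJ/min

Energy encountered per unit search time: 0.22×270 + 0.17×280 + 0.317×150 + 0.077×85 = 161.1 kJ/min.
Handling time per unit search time: 0.22×5.5 + 0.17×8.7 + 0.317×10 + 0.077×4.4 = 6.198.
Rate = 161.1/(1 + 6.198) = 22.38 kJ/min.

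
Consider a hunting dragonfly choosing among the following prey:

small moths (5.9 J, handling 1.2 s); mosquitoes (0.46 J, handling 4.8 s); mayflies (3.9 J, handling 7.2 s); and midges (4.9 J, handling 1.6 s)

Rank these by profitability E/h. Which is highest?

small moths

Profitability E/h (J/s): small moths = 5.9/1.2 = 4.92, mosquitoes = 0.46/4.8 = 0.0958, mayflies = 3.9/7.2 = 0.542, midges = 4.9/1.6 = 3.06.
Ranked: small moths > midges > mayflies > mosquitoes.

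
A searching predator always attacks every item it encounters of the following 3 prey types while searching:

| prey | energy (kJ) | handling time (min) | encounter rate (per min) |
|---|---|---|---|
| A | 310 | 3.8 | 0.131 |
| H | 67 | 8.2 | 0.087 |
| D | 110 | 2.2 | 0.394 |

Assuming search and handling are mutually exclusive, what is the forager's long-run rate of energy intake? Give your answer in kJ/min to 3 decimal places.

29.168 kJ/min

Energy encountered per unit search time: 0.131×310 + 0.087×67 + 0.394×110 = 89.78 kJ/min.
Handling time per unit search time: 0.131×3.8 + 0.087×8.2 + 0.394×2.2 = 2.078.
Rate = 89.78/(1 + 2.078) = 29.17 kJ/min.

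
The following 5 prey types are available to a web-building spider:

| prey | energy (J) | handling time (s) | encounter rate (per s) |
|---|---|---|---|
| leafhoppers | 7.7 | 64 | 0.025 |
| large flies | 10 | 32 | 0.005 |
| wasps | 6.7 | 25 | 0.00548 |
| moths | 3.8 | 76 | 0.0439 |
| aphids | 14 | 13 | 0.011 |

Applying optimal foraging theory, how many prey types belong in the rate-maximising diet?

3

Profitabilities (E/h, J/s): aphids 1.08, large flies 0.312, wasps 0.268, leafhoppers 0.12, moths 0.05. Add prey in this order while the next type's profitability exceeds the intake rate on those already taken.
Rate on top 1: 0.1347. large flies: 0.312 > 0.1347 → include.
Rate on top 2: 0.1566. wasps: 0.268 > 0.1566 → include.
Rate on top 3: 0.1672. leafhoppers: 0.12 < 0.1672 → exclude; stop.
Optimal diet: aphids, large flies, wasps — 3 of 5 types.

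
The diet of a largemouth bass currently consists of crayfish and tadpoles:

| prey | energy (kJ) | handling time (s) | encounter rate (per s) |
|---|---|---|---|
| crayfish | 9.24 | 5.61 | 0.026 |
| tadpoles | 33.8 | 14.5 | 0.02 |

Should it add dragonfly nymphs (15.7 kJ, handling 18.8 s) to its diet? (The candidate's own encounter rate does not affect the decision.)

Yes

Current rate: (0.026×9.24 + 0.02×33.8)/(1 + 0.026×5.61 + 0.02×14.5) = 0.6381 kJ/s.
Profitability of dragonfly nymphs: 15.7/18.8 = 0.8351 kJ/s.
0.8351 > 0.6381, so adding dragonfly nymphs raises the average — include it.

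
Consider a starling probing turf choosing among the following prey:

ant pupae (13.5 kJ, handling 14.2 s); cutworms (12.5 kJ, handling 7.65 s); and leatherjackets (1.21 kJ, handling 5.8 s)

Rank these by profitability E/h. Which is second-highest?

ant pupae

In descending order of E/h:
cutworms: 12.5/7.65 = 1.63 kJ/s
ant pupae: 13.5/14.2 = 0.951 kJ/s
leatherjackets: 1.21/5.8 = 0.209 kJ/s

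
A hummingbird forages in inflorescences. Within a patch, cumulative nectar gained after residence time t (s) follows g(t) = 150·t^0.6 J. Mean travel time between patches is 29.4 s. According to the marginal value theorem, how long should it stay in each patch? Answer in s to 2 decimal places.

44.10 s

By the marginal value theorem, leave when the instantaneous gain rate g'(t) equals the habitat-wide average g(t)/(T + t).
g'(t) = 0.6·150·t^-0.4. Setting 0.6·150·t^-0.4 = 150·t^0.6/(29.4+t) gives 0.6(29.4+t) = t, so 0.40·t = 0.6×29.4.
t* = 0.6×29.4/0.40 = 44.1 s.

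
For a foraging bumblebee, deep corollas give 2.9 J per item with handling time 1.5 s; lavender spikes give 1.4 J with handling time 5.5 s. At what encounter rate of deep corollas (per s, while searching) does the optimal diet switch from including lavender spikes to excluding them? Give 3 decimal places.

Drop lavender spikes once their profitability E₂/h₂ falls below the rate achievable on deep corollas alone: E₂/h₂ = λE₁/(1 + λh₁).
Solve for λ: λE₁h₂ = E₂(1 + λh₁) → λ(E₁h₂ − E₂h₁) = E₂ → λ = E₂/(E₁h₂ − E₂h₁).
λ = 1.4/(2.9×5.5 − 1.4×1.5) = 1.4/13.85 = 0.1011 per s.

0.101 per s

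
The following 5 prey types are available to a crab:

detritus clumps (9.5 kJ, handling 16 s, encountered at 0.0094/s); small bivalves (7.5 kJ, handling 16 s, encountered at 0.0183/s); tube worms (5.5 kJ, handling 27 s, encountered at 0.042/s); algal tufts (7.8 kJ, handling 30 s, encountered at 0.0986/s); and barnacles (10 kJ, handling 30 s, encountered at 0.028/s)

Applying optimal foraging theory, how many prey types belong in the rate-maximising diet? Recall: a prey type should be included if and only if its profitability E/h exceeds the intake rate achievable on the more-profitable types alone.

4

Rank by E/h (kJ/s): detritus clumps 0.594, small bivalves 0.469, barnacles 0.333, algal tufts 0.26, tube worms 0.204. Include each in turn until the next type's E/h falls below the running intake rate.
Rate on top 1: 0.07763. small bivalves: 0.469 > 0.07763 → include.
Rate on top 2: 0.157. barnacles: 0.333 > 0.157 → include.
Rate on top 3: 0.2219. algal tufts: 0.26 > 0.2219 → include.
Rate on top 4: 0.2434. tube worms: 0.204 < 0.2434 → exclude; stop.
Optimal diet: detritus clumps, small bivalves, barnacles, algal tufts — 4 of 5 types.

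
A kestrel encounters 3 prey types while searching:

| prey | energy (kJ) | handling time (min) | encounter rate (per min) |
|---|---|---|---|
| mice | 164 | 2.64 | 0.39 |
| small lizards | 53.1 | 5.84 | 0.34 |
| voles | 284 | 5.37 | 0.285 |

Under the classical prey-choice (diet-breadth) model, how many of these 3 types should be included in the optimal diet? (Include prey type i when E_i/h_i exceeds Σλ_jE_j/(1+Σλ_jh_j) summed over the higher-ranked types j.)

2

Rank by E/h (kJ/min): mice 62.1, voles 52.9, small lizards 9.09. Include each in turn until the next type's E/h falls below the running intake rate.
Rate on top 1: 31.51. voles: 52.9 > 31.51 → include.
Rate on top 2: 40.7. small lizards: 9.09 < 40.7 → exclude; stop.
Optimal diet: mice, voles — 2 of 3 types.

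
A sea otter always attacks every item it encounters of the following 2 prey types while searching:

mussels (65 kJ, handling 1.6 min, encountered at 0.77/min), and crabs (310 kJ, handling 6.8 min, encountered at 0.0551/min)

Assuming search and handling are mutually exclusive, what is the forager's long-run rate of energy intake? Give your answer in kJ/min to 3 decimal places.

25.753 kJ/min

R = (0.77×65 + 0.0551×310) / (1 + 0.77×1.6 + 0.0551×6.8) = 67.13/2.607 = 25.75 kJ/min.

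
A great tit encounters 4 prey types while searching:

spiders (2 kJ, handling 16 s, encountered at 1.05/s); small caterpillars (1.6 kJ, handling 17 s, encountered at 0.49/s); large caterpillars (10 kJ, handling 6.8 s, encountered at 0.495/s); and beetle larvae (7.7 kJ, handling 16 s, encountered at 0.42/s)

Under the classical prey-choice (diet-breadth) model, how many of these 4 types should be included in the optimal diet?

Rank by E/h (kJ/s): large caterpillars 1.47, beetle larvae 0.481, spiders 0.125, small caterpillars 0.0941. Include each in turn until the next type's E/h falls below the running intake rate.
Rate on top 1: 1.134. beetle larvae: 0.481 < 1.134 → exclude; stop.
Optimal diet: large caterpillars — 1 of 4 types.

1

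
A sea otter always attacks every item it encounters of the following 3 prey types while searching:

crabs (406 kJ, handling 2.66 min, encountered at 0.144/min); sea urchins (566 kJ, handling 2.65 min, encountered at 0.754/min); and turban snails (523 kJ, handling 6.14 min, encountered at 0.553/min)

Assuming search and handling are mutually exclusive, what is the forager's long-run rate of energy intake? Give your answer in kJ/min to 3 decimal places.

114.283 kJ/min

R = (0.144×406 + 0.754×566 + 0.553×523) / (1 + 0.144×2.66 + 0.754×2.65 + 0.553×6.14) = 774.4/6.777 = 114.3 kJ/min.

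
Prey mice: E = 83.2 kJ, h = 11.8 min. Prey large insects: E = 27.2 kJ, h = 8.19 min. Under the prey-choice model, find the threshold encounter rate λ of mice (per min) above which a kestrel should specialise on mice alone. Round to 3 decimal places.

0.075 per min

At the threshold, the rate on mice alone equals the profitability of large insects: λ·83.2/(1 + λ·11.8) = 27.2/8.19 = 3.321.
Rearranging, λ(83.2 − 3.321×11.8) = 3.321, so λ = 3.321/44.01 = 0.07546 per min.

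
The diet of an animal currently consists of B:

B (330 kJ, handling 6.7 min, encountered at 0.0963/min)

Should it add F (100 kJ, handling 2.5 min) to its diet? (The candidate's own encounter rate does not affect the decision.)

Yes

Current rate: (0.0963×330)/(1 + 0.0963×6.7) = 19.32 kJ/min.
Profitability of F: 100/2.5 = 40 kJ/min.
Since 40 > R, including F increases the long-run rate.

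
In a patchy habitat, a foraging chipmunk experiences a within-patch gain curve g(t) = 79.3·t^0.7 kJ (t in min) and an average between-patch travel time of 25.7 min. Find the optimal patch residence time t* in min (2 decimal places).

59.97 min

Optimal t* satisfies g'(t*) = g(t*)/(T + t*).
g'(t) = 0.7·79.3·t^-0.3. Setting 0.7·79.3·t^-0.3 = 79.3·t^0.7/(25.7+t) gives 0.7(25.7+t) = t, so 0.30·t = 0.7×25.7.
t* = 0.7×25.7/0.30 = 59.97 min.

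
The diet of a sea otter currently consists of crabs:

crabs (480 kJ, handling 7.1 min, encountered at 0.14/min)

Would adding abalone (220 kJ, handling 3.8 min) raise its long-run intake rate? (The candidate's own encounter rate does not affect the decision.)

Current rate: (0.14×480)/(1 + 0.14×7.1) = 33.7 kJ/min.
abalone: E/h = 220/3.8 = 57.89 kJ/min.
Since 57.89 > R, including abalone increases the long-run rate.

Yes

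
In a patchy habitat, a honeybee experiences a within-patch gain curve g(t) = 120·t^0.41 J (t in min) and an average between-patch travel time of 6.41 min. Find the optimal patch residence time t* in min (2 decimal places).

Maximise g(t)/(T+t): set derivative to zero → g'(t)(T+t) = g(t).
g'(t) = 0.41·120·t^-0.59. Setting 0.41·120·t^-0.59 = 120·t^0.41/(6.41+t) gives 0.41(6.41+t) = t, so 0.59·t = 0.41×6.41.
t* = 0.41×6.41/0.59 = 4.454 min.

4.45 min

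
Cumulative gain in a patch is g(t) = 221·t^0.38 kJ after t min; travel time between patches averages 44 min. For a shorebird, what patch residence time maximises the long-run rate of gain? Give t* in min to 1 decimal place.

27.0 min

By the marginal value theorem, leave when the instantaneous gain rate g'(t) equals the habitat-wide average g(t)/(T + t).
g'(t) = 0.38·221·t^-0.62. Setting 0.38·221·t^-0.62 = 221·t^0.38/(44+t) gives 0.38(44+t) = t, so 0.62·t = 0.38×44.
t* = 0.38×44/0.62 = 26.97 min.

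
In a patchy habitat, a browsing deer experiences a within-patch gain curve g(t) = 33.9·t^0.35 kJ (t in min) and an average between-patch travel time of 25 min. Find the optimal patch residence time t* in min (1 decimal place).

13.5 min

By the marginal value theorem, leave when the instantaneous gain rate g'(t) equals the habitat-wide average g(t)/(T + t).
g'(t) = 0.35·33.9·t^-0.65. Setting 0.35·33.9·t^-0.65 = 33.9·t^0.35/(25+t) gives 0.35(25+t) = t, so 0.65·t = 0.35×25.
t* = 0.35×25/0.65 = 13.46 min.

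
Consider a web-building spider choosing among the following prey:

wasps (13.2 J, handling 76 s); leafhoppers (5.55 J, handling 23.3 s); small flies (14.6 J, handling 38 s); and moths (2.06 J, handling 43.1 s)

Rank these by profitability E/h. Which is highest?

In descending order of E/h:
small flies: 14.6/38 = 0.384 J/s
leafhoppers: 5.55/23.3 = 0.238 J/s
wasps: 13.2/76 = 0.174 J/s
moths: 2.06/43.1 = 0.0478 J/s

small flies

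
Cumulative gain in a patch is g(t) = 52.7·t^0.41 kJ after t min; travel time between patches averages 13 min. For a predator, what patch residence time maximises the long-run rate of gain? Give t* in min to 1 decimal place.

9.0 min

Optimal t* satisfies g'(t*) = g(t*)/(T + t*).
g'(t) = 0.41·52.7·t^-0.59. Setting 0.41·52.7·t^-0.59 = 52.7·t^0.41/(13+t) gives 0.41(13+t) = t, so 0.59·t = 0.41×13.
t* = 0.41×13/0.59 = 9.034 min.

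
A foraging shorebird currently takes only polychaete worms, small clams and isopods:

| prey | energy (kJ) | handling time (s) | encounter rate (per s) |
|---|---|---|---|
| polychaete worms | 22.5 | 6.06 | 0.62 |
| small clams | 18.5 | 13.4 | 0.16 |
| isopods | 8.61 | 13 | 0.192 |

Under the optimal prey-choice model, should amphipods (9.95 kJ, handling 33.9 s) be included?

No

Current rate: (0.62×22.5 + 0.16×18.5 + 0.192×8.61)/(1 + 0.62×6.06 + 0.16×13.4 + 0.192×13) = 1.975 kJ/s.
amphipods: E/h = 9.95/33.9 = 0.2935 kJ/s.
0.2935 < 1.975, so adding amphipods would lower the average — exclude it.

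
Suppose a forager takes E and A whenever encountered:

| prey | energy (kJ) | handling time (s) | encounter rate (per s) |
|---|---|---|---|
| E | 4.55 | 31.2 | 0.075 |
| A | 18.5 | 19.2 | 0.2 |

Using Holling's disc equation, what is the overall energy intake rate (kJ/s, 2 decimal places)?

0.56 kJ/s

R = (0.075×4.55 + 0.2×18.5) / (1 + 0.075×31.2 + 0.2×19.2) = 4.041/7.18 = 0.5628 kJ/s.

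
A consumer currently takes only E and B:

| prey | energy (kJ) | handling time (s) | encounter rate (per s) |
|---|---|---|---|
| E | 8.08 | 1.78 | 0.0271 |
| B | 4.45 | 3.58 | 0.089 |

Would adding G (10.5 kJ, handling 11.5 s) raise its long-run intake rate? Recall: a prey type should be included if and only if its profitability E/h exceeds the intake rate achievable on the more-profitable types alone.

Intake rate on the current diet: R = (0.0271×8.08 + 0.089×4.45) / (1 + 0.0271×1.78 + 0.089×3.58) = 0.615/1.367 = 0.45 kJ/s.
G: E/h = 10.5/11.5 = 0.913 kJ/s.
Since 0.913 > R, including G increases the long-run rate.

Yes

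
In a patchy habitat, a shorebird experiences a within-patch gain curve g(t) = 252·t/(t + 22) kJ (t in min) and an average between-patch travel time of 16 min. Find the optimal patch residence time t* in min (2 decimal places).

Maximise g(t)/(T+t): set derivative to zero → g'(t)(T+t) = g(t).
g'(t) = 252·22/(t + 22)². Setting 252·22/(t+22)² = 252t/[(t+22)(16+t)] gives 22(16+t) = t(t+22), so t² = 22×16 = 352.
t* = √352 = 18.76 min.

18.76 min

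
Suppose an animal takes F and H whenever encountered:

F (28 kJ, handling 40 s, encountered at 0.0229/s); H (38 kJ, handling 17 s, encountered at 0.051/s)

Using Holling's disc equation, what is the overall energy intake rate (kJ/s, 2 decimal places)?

R = (0.0229×28 + 0.051×38) / (1 + 0.0229×40 + 0.051×17) = 2.579/2.783 = 0.9268 kJ/s.

0.93 kJ/s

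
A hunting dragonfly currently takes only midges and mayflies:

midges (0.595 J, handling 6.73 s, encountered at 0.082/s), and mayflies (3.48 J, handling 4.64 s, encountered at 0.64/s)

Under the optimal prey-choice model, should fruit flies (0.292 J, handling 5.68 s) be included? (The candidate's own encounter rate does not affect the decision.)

No

On midges and mayflies alone, R = ΣλE/(1+Σλh) = 2.276/4.521 = 0.5034 J/s.
Profitability of fruit flies: 0.292/5.68 = 0.05141 J/s.
Since 0.05141 < R, time spent handling fruit flies is better spent searching.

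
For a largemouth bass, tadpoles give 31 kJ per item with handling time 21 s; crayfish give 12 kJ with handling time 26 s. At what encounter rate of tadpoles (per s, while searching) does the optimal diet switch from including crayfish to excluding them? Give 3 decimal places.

The zero-one rule: include crayfish iff E₂/h₂ > λE₁/(1+λh₁). Equality gives the switch point.
λE₁h₂ = E₂ + λE₂h₁ ⇒ λ = E₂/(E₁h₂ − E₂h₁) = 12/(806 − 252) = 0.02166 per s.

0.022 per s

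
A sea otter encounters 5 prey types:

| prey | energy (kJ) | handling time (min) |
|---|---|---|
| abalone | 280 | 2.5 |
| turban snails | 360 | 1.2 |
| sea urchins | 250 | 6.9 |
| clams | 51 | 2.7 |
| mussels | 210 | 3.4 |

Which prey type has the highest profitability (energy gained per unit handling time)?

In descending order of E/h:
turban snails: 360/1.2 = 300 kJ/min
abalone: 280/2.5 = 112 kJ/min
mussels: 210/3.4 = 61.8 kJ/min
sea urchins: 250/6.9 = 36.2 kJ/min
clams: 51/2.7 = 18.9 kJ/min

turban snails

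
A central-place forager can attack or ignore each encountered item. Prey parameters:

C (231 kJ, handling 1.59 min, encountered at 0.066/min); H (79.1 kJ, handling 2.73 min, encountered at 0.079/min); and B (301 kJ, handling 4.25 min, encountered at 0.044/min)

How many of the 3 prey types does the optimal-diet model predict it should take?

Profitabilities (E/h, kJ/min): C 145, B 70.8, H 29. Add prey in this order while the next type's profitability exceeds the intake rate on those already taken.
Rate on top 1: 13.8. B: 70.8 > 13.8 → include.
Rate on top 2: 22.05. H: 29 > 22.05 → include.
Optimal diet: C, B, H — 3 of 3 types.

3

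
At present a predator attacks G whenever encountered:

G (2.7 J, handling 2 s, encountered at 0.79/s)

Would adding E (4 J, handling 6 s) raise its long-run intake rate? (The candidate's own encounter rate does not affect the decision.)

No

Current rate: (0.79×2.7)/(1 + 0.79×2) = 0.8267 J/s.
Profitability of E: 4/6 = 0.6667 J/s.
Since 0.6667 < R, time spent handling E is better spent searching.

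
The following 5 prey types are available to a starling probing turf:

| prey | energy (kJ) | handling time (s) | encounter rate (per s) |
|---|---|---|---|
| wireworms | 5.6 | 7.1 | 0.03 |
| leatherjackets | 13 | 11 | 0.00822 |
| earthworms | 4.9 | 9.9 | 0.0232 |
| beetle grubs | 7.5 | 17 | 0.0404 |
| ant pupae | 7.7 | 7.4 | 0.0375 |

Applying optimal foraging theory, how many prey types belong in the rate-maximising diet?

E/h in descending order: leatherjackets 1.18, ant pupae 1.04, wireworms 0.789, earthworms 0.495, beetle grubs 0.441 kJ/s. The optimal diet is the largest prefix of this list for which every included type satisfies E_i/h_i > R on the types above it.
Rate on top 1: 0.098. ant pupae: 1.04 > 0.098 → include.
Rate on top 2: 0.2892. wireworms: 0.789 > 0.2892 → include.
Rate on top 3: 0.3565. earthworms: 0.495 > 0.3565 → include.
Rate on top 4: 0.3741. beetle grubs: 0.441 > 0.3741 → include.
Optimal diet: leatherjackets, ant pupae, wireworms, earthworms, beetle grubs — 5 of 5 types.

5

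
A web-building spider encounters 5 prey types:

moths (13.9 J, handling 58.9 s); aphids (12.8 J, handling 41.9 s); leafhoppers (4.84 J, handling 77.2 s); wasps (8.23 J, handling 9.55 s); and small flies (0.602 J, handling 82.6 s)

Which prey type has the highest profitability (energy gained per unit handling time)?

In descending order of E/h:
wasps: 8.23/9.55 = 0.862 J/s
aphids: 12.8/41.9 = 0.305 J/s
moths: 13.9/58.9 = 0.236 J/s
leafhoppers: 4.84/77.2 = 0.0627 J/s
small flies: 0.602/82.6 = 0.00729 J/s

wasps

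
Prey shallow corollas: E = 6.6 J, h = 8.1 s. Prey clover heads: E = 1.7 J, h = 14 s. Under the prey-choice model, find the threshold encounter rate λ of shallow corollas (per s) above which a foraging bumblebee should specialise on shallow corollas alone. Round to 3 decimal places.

0.022 per s

Drop clover heads once their profitability E₂/h₂ falls below the rate achievable on shallow corollas alone: E₂/h₂ = λE₁/(1 + λh₁).
Solve for λ: λE₁h₂ = E₂(1 + λh₁) → λ(E₁h₂ − E₂h₁) = E₂ → λ = E₂/(E₁h₂ − E₂h₁).
λ = 1.7/(6.6×14 − 1.7×8.1) = 1.7/78.63 = 0.02162 per s.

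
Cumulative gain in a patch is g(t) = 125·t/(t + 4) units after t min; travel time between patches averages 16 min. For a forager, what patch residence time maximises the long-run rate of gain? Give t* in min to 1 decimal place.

Maximise g(t)/(T+t): set derivative to zero → g'(t)(T+t) = g(t).
g'(t) = 125·4/(t + 4)². Setting 125·4/(t+4)² = 125t/[(t+4)(16+t)] gives 4(16+t) = t(t+4), so t² = 4×16 = 64.
t* = √64 = 8 min.

8.0 min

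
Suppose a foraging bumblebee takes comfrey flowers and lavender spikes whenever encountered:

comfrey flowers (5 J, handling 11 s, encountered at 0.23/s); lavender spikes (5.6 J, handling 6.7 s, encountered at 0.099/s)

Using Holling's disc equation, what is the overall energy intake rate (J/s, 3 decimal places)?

R = Σλ_iE_i / (1 + Σλ_ih_i)
Numerator: 0.23×5 + 0.099×5.6 = 1.704
Denominator: 1 + 0.23×11 + 0.099×6.7 = 4.193
R = 1.704/4.193 = 0.4065 J/s

0.406 J/s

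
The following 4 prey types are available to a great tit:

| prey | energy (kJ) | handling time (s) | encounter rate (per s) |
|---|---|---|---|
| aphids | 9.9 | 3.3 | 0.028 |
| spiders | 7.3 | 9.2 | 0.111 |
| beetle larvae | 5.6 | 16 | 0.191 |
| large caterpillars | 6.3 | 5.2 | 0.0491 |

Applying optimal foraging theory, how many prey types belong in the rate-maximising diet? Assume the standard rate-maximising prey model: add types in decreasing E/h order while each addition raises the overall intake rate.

Profitabilities (E/h, kJ/s): aphids 3, large caterpillars 1.21, spiders 0.793, beetle larvae 0.35. Add prey in this order while the next type's profitability exceeds the intake rate on those already taken.
Rate on top 1: 0.2538. large caterpillars: 1.21 > 0.2538 → include.
Rate on top 2: 0.4352. spiders: 0.793 > 0.4352 → include.
Rate on top 3: 0.5896. beetle larvae: 0.35 < 0.5896 → exclude; stop.
Optimal diet: aphids, large caterpillars, spiders — 3 of 4 types.

3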